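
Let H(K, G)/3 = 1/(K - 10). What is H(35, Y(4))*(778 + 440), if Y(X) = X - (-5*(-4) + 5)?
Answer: 3654/25 ≈ 146.16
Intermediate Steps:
Y(X) = -25 + X (Y(X) = X - (20 + 5) = X - 1*25 = X - 25 = -25 + X)
H(K, G) = 3/(-10 + K) (H(K, G) = 3/(K - 10) = 3/(-10 + K))
H(35, Y(4))*(778 + 440) = (3/(-10 + 35))*(778 + 440) = (3/25)*1218 = 3654/25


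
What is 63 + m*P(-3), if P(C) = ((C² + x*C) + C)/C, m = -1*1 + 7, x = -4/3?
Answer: 43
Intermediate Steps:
x = -4/3 (x = (⅓)*(-4) = -4/3 ≈ -1.3333)
m = 6 (m = -1 + 7 = 6)
P(C) = (C² - C/3)/C (P(C) = ((C² - 4*C/3) + C)/C = (C² - C/3)/C)
63 + m*P(-3) = 63 + 6*(-⅓ - 3) = 63 + 6*(-10/3) = 63 - 20 = 43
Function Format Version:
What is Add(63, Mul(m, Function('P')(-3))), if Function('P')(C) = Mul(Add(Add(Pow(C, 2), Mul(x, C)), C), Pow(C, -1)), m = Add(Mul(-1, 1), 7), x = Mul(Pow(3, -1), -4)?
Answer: 43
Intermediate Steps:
x = Rational(-4, 3) (x = Mul(Rational(1, 3), -4) = Rational(-4, 3) ≈ -1.3333)
m = 6 (m = Add(-1, 7) = 6)
Function('P')(C) = Mul(Pow(C, -1), Add(Pow(C, 2), Mul(Rational(-1, 3), C))) (Function('P')(C) = Mul(Add(Add(Pow(C, 2), Mul(Rational(-4, 3), C)), C), Pow(C, -1)) = Mul(Add(Pow(C, 2), Mul(Rational(-1, 3), C)), Pow(C, -1)) = Mul(Pow(C, -1), Add(Pow(C, 2), Mul(Rational(-1, 3), C))))
Add(63, Mul(m, Function('P')(-3))) = Add(63, Mul(6, Add(Rational(-1, 3), -3))) = Add(63, Mul(6, Rational(-10, 3))) = Add(63, -20) = 43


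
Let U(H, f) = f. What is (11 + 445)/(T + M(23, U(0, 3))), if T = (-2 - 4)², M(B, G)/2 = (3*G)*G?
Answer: 76/15 ≈ 5.0667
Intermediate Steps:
M(B, G) = 6*G² (M(B, G) = 2*((3*G)*G) = 2*(3*G²) = 6*G²)
T = 36 (T = (-6)² = 36)
(11 + 445)/(T + M(23, U(0, 3))) = (11 + 445)/(36 + 6*3²) = 456/(36 + 6*9) = 456/(36 + 54) = 456/90 = 456*(1/90) = 76/15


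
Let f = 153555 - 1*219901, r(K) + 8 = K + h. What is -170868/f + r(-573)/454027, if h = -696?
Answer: 5535282971/2151633953 ≈ 2.5726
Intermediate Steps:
r(K) = -704 + K (r(K) = -8 + (K - 696) = -8 + (-696 + K) = -704 + K)
f = -66346 (f = 153555 - 219901 = -66346)
-170868/f + r(-573)/454027 = -170868/(-66346) + (-704 - 573)/454027 = -170868*(-1/66346) - 1277*1/454027 = 85434/33173 - 1277/454027 = 5535282971/2151633953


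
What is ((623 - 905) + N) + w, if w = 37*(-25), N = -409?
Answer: -1616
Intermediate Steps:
w = -925
((623 - 905) + N) + w = ((623 - 905) - 409) - 925 = (-282 - 409) - 925 = -691 - 925 = -1616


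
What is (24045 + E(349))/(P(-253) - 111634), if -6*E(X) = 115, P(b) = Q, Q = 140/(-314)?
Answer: -2057485/9559968 ≈ -0.21522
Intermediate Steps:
Q = -70/157 (Q = 140*(-1/314) = -70/157 ≈ -0.44586)
P(b) = -70/157
E(X) = -115/6 (E(X) = -1/6*115 = -115/6)
(24045 + E(349))/(P(-253) - 111634) = (24045 - 115/6)/(-70/157 - 111634) = 144155/(6*(-17526608/157)) = (144155/6)*(-157/17526608) = -2057485/9559968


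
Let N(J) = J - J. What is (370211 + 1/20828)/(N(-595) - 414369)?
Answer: -7710754709/8630477532 ≈ -0.89343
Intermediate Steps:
N(J) = 0
(370211 + 1/20828)/(N(-595) - 414369) = (370211 + 1/20828)/(0 - 414369) = (370211 + 1/20828)/(-414369) = (7710754709/20828)*(-1/414369) = -7710754709/8630477532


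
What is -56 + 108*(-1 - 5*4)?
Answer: -2324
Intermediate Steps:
-56 + 108*(-1 - 5*4) = -56 + 108*(-1 - 20) = -56 + 108*(-21) = -56 - 2268 = -2324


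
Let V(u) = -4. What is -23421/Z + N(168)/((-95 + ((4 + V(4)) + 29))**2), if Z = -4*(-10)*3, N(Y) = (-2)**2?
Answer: -8501783/43560 ≈ -195.17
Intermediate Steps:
N(Y) = 4
Z = 120 (Z = 40*3 = 120)
-23421/Z + N(168)/((-95 + ((4 + V(4)) + 29))**2) = -23421/120 + 4/((-95 + ((4 - 4) + 29))**2) = -23421*1/120 + 4/((-95 + (0 + 29))**2) = -7807/40 + 4/((-95 + 29)**2) = -7807/40 + 4/((-66)**2) = -7807/40 + 4/4356 = -7807/40 + 4*(1/4356) = -7807/40 + 1/1089 = -8501783/43560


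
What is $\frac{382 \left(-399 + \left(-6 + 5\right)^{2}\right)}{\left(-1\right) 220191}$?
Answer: $\frac{152036}{220191} \approx 0.69047$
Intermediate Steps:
$\frac{382 \left(-399 + \left(-6 + 5\right)^{2}\right)}{\left(-1\right) 220191} = \frac{382 \left(-399 + \left(-1\right)^{2}\right)}{-220191} = 382 \left(-399 + 1\right) \left(- \frac{1}{220191}\right) = 382 \left(-398\right) \left(- \frac{1}{220191}\right) = \left(-152036\right) \left(- \frac{1}{220191}\right) = \frac{152036}{220191}$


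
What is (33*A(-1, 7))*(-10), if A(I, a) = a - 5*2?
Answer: 990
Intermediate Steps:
A(I, a) = -10 + a (A(I, a) = a - 10 = -10 + a)
(33*A(-1, 7))*(-10) = (33*(-10 + 7))*(-10) = (33*(-3))*(-10) = -99*(-10) = 990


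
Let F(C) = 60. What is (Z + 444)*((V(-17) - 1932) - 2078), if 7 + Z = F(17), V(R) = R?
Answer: -2001419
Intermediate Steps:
Z = 53 (Z = -7 + 60 = 53)
(Z + 444)*((V(-17) - 1932) - 2078) = (53 + 444)*((-17 - 1932) - 2078) = 497*(-1949 - 2078) = 497*(-4027) = -2001419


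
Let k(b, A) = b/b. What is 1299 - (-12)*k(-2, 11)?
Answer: 1311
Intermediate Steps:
k(b, A) = 1
1299 - (-12)*k(-2, 11) = 1299 - (-12) = 1299 - 1*(-12) = 1299 + 12 = 1311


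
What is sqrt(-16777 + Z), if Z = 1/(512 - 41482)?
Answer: I*sqrt(28160880720270)/40970 ≈ 129.53*I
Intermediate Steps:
Z = -1/40970 (Z = 1/(-40970) = -1/40970 ≈ -2.4408e-5)
sqrt(-16777 + Z) = sqrt(-16777 - 1/40970) = sqrt(-687353691/40970) = I*sqrt(28160880720270)/40970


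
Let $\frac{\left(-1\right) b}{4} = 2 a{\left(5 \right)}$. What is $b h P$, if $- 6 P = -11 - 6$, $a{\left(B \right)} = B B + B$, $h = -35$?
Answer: $23800$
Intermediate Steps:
$a{\left(B \right)} = B + B^{2}$ ($a{\left(B \right)} = B^{2} + B = B + B^{2}$)
$P = \frac{17}{6}$ ($P = - \frac{-11 - 6}{6} = \left(- \frac{1}{6}\right) \left(-17\right) = \frac{17}{6} \approx 2.8333$)
$b = -240$ ($b = - 4 \cdot 2 \cdot 5 \left(1 + 5\right) = - 4 \cdot 2 \cdot 5 \cdot 6 = - 4 \cdot 2 \cdot 30 = \left(-4\right) 60 = -240$)
$b h P = \left(-240\right) \left(-35\right) \frac{17}{6} = 8400 \cdot \frac{17}{6} = 23800$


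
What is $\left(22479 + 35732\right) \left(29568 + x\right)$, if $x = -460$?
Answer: $1694405788$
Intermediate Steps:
$\left(22479 + 35732\right) \left(29568 + x\right) = \left(22479 + 35732\right) \left(29568 - 460\right) = 58211 \cdot 29108 = 1694405788$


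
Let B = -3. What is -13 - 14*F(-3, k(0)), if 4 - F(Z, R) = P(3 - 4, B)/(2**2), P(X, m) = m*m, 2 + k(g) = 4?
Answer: -75/2 ≈ -37.500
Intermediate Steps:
k(g) = 2 (k(g) = -2 + 4 = 2)
P(X, m) = m**2
F(Z, R) = 7/4 (F(Z, R) = 4 - (-3)**2/(2**2) = 4 - 9/4 = 7/4)
-13 - 14*F(-3, k(0)) = -13 - 14*7/4 = -13 - 49/2 = -75/2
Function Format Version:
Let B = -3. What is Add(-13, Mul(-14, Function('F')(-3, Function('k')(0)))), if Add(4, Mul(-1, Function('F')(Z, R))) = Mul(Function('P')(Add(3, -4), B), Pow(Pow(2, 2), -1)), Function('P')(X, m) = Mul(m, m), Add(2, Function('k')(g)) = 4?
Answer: Rational(-75, 2) ≈ -37.500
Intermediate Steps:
Function('k')(g) = 2 (Function('k')(g) = Add(-2, 4) = 2)
Function('P')(X, m) = Pow(m, 2)
Function('F')(Z, R) = Rational(7, 4) (Function('F')(Z, R) = Add(4, Mul(-1, Mul(Pow(-3, 2), Pow(Pow(2, 2), -1)))) = Add(4, Mul(-1, Mul(9, Pow(4, -1)))) = Add(4, Mul(-1, Mul(9, Rational(1, 4)))) = Add(4, Mul(-1, Rational(9, 4))) = Add(4, Rational(-9, 4)) = Rational(7, 4))
Add(-13, Mul(-14, Function('F')(-3, Function('k')(0)))) = Add(-13, Mul(-14, Rational(7, 4))) = Add(-13, Rational(-49, 2)) = Rational(-75, 2)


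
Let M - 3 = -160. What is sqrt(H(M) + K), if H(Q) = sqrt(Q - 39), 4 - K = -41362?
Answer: sqrt(41366 + 14*I) ≈ 203.39 + 0.0344*I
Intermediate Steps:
M = -157 (M = 3 - 160 = -157)
K = 41366 (K = 4 - 1*(-41362) = 4 + 41362 = 41366)
H(Q) = sqrt(-39 + Q)
sqrt(H(M) + K) = sqrt(sqrt(-39 - 157) + 41366) = sqrt(sqrt(-196) + 41366) = sqrt(14*I + 41366) = sqrt(41366 + 14*I)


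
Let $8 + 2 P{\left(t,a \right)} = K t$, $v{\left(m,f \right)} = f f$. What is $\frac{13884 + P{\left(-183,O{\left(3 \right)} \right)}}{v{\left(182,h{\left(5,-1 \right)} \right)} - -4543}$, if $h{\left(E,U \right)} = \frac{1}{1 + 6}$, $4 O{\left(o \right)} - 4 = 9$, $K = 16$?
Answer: $\frac{38024}{13913} \approx 2.733$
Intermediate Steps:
$O{\left(o \right)} = \frac{13}{4}$ ($O{\left(o \right)} = 1 + \frac{1}{4} \cdot 9 = 1 + \frac{9}{4} = \frac{13}{4}$)
$h{\left(E,U \right)} = \frac{1}{7}$
$v{\left(m,f \right)} = f^{2}$
$P{\left(t,a \right)} = -4 + 8 t$ ($P{\left(t,a \right)} = -4 + \frac{16 t}{2} = -4 + 8 t$)
$\frac{13884 + P{\left(-183,O{\left(3 \right)} \right)}}{v{\left(182,h{\left(5,-1 \right)} \right)} - -4543} = \frac{13884 + \left(-4 + 8 \left(-183\right)\right)}{\left(\frac{1}{7}\right)^{2} - -4543} = \frac{13884 - 1468}{\frac{1}{49} + 4543} = \frac{13884 - 1468}{\frac{222608}{49}} = 12416 \cdot \frac{49}{222608} = \frac{38024}{13913}$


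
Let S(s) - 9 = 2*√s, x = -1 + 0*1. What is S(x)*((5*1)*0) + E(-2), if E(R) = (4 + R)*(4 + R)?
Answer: 4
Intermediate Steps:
E(R) = (4 + R)²
x = -1 (x = -1 + 0 = -1)
S(s) = 9 + 2*√s
S(x)*((5*1)*0) + E(-2) = (9 + 2*√(-1))*((5*1)*0) + (4 - 2)² = (9 + 2*I)*(5*0) + 2² = (9 + 2*I)*0 + 4 = 0 + 4 = 4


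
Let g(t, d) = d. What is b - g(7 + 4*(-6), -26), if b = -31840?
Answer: -31814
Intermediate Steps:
b - g(7 + 4*(-6), -26) = -31840 - 1*(-26) = -31840 + 26 = -31814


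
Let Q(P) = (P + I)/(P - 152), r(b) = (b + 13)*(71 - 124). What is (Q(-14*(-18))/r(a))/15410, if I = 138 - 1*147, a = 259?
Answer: -243/22215056000 ≈ -1.0939e-8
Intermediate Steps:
r(b) = -689 - 53*b (r(b) = (13 + b)*(-53) = -689 - 53*b)
I = -9 (I = 138 - 147 = -9)
Q(P) = (-9 + P)/(-152 + P) (Q(P) = (P - 9)/(P - 152) = (-9 + P)/(-152 + P))
(Q(-14*(-18))/r(a))/15410 = (((-9 - 14*(-18))/(-152 - 14*(-18)))/(-689 - 53*259))/15410 = (((-9 + 252)/(-152 + 252))/(-689 - 13727))*(1/15410) = ((243/100)/(-14416))*(1/15410) = (((1/100)*243)*(-1/14416))*(1/15410) = ((243/100)*(-1/14416))*(1/15410) = -243/1441600*1/15410 = -243/22215056000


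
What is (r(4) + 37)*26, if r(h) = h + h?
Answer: 1170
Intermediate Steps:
r(h) = 2*h
(r(4) + 37)*26 = (2*4 + 37)*26 = (8 + 37)*26 = 45*26 = 1170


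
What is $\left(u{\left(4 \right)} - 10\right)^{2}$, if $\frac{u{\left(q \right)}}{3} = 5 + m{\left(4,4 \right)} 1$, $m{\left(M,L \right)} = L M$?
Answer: $2809$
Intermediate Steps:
$u{\left(q \right)} = 63$ ($u{\left(q \right)} = 3 \left(5 + 4 \cdot 4 \cdot 1\right) = 3 \left(5 + 16 \cdot 1\right) = 3 \left(5 + 16\right) = 3 \cdot 21 = 63$)
$\left(u{\left(4 \right)} - 10\right)^{2} = \left(63 - 10\right)^{2} = 53^{2} = 2809$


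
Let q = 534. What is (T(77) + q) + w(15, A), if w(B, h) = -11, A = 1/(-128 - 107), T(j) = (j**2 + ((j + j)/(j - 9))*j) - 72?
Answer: 222849/34 ≈ 6554.4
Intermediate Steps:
T(j) = -72 + j**2 + 2*j**2/(-9 + j) (T(j) = (j**2 + ((2*j)/(-9 + j))*j) - 72 = (j**2 + (2*j/(-9 + j))*j) - 72 = (j**2 + 2*j**2/(-9 + j)) - 72 = -72 + j**2 + 2*j**2/(-9 + j))
A = -1/235 (A = 1/(-235) = -1/235 ≈ -0.0042553)
(T(77) + q) + w(15, A) = ((648 + 77**3 - 72*77 - 7*77**2)/(-9 + 77) + 534) - 11 = ((648 + 456533 - 5544 - 7*5929)/68 + 534) - 11 = ((648 + 456533 - 5544 - 41503)/68 + 534) - 11 = ((1/68)*410134 + 534) - 11 = (205067/34 + 534) - 11 = 223223/34 - 11 = 222849/34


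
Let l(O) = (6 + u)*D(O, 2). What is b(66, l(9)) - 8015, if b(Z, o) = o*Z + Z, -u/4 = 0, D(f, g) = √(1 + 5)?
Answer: -7949 + 396*√6 ≈ -6979.0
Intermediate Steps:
D(f, g) = √6
u = 0 (u = -4*0 = 0)
l(O) = 6*√6 (l(O) = (6 + 0)*√6 = 6*√6)
b(Z, o) = Z + Z*o (b(Z, o) = Z*o + Z = Z + Z*o)
b(66, l(9)) - 8015 = 66*(1 + 6*√6) - 8015 = (66 + 396*√6) - 8015 = -7949 + 396*√6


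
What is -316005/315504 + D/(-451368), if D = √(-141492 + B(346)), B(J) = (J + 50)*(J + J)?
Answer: -105335/105168 - 47*√15/225684 ≈ -1.0024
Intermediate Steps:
B(J) = 2*J*(50 + J) (B(J) = (50 + J)*(2*J) = 2*J*(50 + J))
D = 94*√15 (D = √(-141492 + 2*346*(50 + 346)) = √(-141492 + 2*346*396) = √(-141492 + 274032) = √132540 = 94*√15 ≈ 364.06)
-316005/315504 + D/(-451368) = -316005/315504 + (94*√15)/(-451368) = -316005*1/315504 + (94*√15)*(-1/451368) = -105335/105168 - 47*√15/225684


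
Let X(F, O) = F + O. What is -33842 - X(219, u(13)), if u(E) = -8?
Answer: -34053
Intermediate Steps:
-33842 - X(219, u(13)) = -33842 - (219 - 8) = -33842 - 1*211 = -33842 - 211 = -34053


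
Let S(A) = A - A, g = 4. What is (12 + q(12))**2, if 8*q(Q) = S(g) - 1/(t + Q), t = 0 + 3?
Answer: 2070721/14400 ≈ 143.80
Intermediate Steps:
t = 3
S(A) = 0
q(Q) = -1/(8*(3 + Q)) (q(Q) = (0 - 1/(3 + Q))/8 = (-1/(3 + Q))/8 = -1/(8*(3 + Q)))
(12 + q(12))**2 = (12 - 1/(24 + 8*12))**2 = (12 - 1/(24 + 96))**2 = (12 - 1/120)**2 = (1439/120)**2 = 2070721/14400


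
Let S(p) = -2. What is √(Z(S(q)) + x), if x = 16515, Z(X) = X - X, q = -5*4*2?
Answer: 3*√1835 ≈ 128.51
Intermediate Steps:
q = -40 (q = -20*2 = -40)
Z(X) = 0
√(Z(S(q)) + x) = √(0 + 16515) = √16515 = 3*√1835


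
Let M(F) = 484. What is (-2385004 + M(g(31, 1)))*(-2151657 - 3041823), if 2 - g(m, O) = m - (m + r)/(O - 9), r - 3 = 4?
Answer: 12383956929600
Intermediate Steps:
r = 7 (r = 3 + 4 = 7)
g(m, O) = 2 - m + (7 + m)/(-9 + O) (g(m, O) = 2 - (m - (m + 7)/(O - 9)) = 2 - (m - (7 + m)/(-9 + O)) = 2 + (-m + (7 + m)/(-9 + O)) = 2 - m + (7 + m)/(-9 + O))
(-2385004 + M(g(31, 1)))*(-2151657 - 3041823) = (-2385004 + 484)*(-2151657 - 3041823) = -2384520*(-5193480) = 12383956929600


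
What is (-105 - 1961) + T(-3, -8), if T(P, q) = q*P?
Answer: -2042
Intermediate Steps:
T(P, q) = P*q
(-105 - 1961) + T(-3, -8) = (-105 - 1961) - 3*(-8) = -2066 + 24 = -2042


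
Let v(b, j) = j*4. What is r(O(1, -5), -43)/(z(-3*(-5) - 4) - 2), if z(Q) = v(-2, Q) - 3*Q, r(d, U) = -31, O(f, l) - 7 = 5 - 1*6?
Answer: -31/9 ≈ -3.4444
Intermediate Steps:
O(f, l) = 6 (O(f, l) = 7 + (5 - 1*6) = 7 + (5 - 6) = 7 - 1 = 6)
v(b, j) = 4*j
z(Q) = Q (z(Q) = 4*Q - 3*Q = Q)
r(O(1, -5), -43)/(z(-3*(-5) - 4) - 2) = -31/((-3*(-5) - 4) - 2) = -31/((15 - 4) - 2) = -31/(11 - 2) = -31/9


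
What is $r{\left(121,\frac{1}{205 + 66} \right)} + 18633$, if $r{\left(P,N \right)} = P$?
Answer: $18754$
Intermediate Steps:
$r{\left(121,\frac{1}{205 + 66} \right)} + 18633 = 121 + 18633 = 18754$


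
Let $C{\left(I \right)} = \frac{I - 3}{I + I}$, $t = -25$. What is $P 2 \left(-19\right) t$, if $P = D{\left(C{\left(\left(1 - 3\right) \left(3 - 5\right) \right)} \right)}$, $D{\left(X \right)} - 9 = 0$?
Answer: $8550$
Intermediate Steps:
$C{\left(I \right)} = \frac{-3 + I}{2 I}$
$D{\left(X \right)} = 9$ ($D{\left(X \right)} = 9 + 0 = 9$)
$P = 9$
$P 2 \left(-19\right) t = 9 \cdot 2 \left(-19\right) \left(-25\right) = 18 \left(-19\right) \left(-25\right) = \left(-342\right) \left(-25\right) = 8550$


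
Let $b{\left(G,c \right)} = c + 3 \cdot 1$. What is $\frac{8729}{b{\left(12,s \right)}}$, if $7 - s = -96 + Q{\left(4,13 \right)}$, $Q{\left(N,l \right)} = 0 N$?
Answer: $\frac{8729}{106} \approx 82.349$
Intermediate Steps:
$Q{\left(N,l \right)} = 0$
$s = 103$ ($s = 7 - \left(-96 + 0\right) = 7 - -96 = 7 + 96 = 103$)
$b{\left(G,c \right)} = 3 + c$ ($b{\left(G,c \right)} = c + 3 = 3 + c$)
$\frac{8729}{b{\left(12,s \right)}} = \frac{8729}{3 + 103} = \frac{8729}{106}$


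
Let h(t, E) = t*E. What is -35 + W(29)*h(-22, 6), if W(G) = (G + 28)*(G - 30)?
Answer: 7489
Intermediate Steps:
h(t, E) = E*t
W(G) = (-30 + G)*(28 + G) (W(G) = (28 + G)*(-30 + G) = (-30 + G)*(28 + G))
-35 + W(29)*h(-22, 6) = -35 + (-840 + 29² - 2*29)*(6*(-22)) = -35 + (-840 + 841 - 58)*(-132) = -35 - 57*(-132) = -35 + 7524 = 7489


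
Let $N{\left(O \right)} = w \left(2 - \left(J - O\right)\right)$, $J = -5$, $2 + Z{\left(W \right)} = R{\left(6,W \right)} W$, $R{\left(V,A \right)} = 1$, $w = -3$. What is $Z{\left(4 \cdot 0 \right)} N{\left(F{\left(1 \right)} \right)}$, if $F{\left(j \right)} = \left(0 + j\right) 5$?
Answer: $72$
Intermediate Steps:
$Z{\left(W \right)} = -2 + W$ ($Z{\left(W \right)} = -2 + 1 W = -2 + W$)
$F{\left(j \right)} = 5 j$ ($F{\left(j \right)} = j 5 = 5 j$)
$N{\left(O \right)} = -21 - 3 O$ ($N{\left(O \right)} = - 3 \left(2 - \left(-5 - O\right)\right) = - 3 \left(2 + \left(5 + O\right)\right) = - 3 \left(7 + O\right) = -21 - 3 O$)
$Z{\left(4 \cdot 0 \right)} N{\left(F{\left(1 \right)} \right)} = \left(-2 + 4 \cdot 0\right) \left(-21 - 3 \cdot 5 \cdot 1\right) = \left(-2 + 0\right) \left(-21 - 15\right) = - 2 \left(-21 - 15\right) = \left(-2\right) \left(-36\right) = 72$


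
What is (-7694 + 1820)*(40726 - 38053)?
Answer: -15701202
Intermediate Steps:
(-7694 + 1820)*(40726 - 38053) = -5874*2673 = -15701202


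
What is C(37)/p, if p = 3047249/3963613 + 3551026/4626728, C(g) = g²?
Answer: 339263346092884/380725474165 ≈ 891.10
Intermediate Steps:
p = 14086842544105/9169279624132 (p = 3047249*(1/3963613) + 3551026*(1/4626728) = 3047249/3963613 + 1775513/2313364 = 14086842544105/9169279624132 ≈ 1.5363)
C(37)/p = 37²/(14086842544105/9169279624132) = 1369*(9169279624132/14086842544105) = 339263346092884/380725474165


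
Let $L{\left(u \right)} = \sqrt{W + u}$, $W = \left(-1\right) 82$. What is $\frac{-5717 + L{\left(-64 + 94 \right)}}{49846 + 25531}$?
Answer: $- \frac{5717}{75377} + \frac{2 i \sqrt{13}}{75377} \approx -0.075845 + 9.5667 \cdot 10^{-5} i$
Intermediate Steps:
$W = -82$
$L{\left(u \right)} = \sqrt{-82 + u}$
$\frac{-5717 + L{\left(-64 + 94 \right)}}{49846 + 25531} = \frac{-5717 + \sqrt{-82 + \left(-64 + 94\right)}}{49846 + 25531} = \frac{-5717 + \sqrt{-82 + 30}}{75377} = \left(-5717 + \sqrt{-52}\right) \frac{1}{75377} = \left(-5717 + 2 i \sqrt{13}\right) \frac{1}{75377} = - \frac{5717}{75377} + \frac{2 i \sqrt{13}}{75377}$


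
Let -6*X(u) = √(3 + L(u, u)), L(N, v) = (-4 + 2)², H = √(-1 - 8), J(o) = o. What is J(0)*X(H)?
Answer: 0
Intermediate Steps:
H = 3*I (H = √(-9) = 3*I ≈ 3.0*I)
L(N, v) = 4 (L(N, v) = (-2)² = 4)
X(u) = -√7/6 (X(u) = -√(3 + 4)/6 = -√7/6)
J(0)*X(H) = 0*(-√7/6) = 0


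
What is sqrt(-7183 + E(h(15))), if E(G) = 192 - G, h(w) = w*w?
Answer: 4*I*sqrt(451) ≈ 84.947*I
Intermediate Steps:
h(w) = w**2
sqrt(-7183 + E(h(15))) = sqrt(-7183 + (192 - 1*15**2)) = sqrt(-7183 + (192 - 1*225)) = sqrt(-7183 + (192 - 225)) = sqrt(-7183 - 33) = sqrt(-7216) = 4*I*sqrt(451)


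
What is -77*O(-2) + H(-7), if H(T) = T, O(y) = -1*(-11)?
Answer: -854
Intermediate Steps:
O(y) = 11
-77*O(-2) + H(-7) = -77*11 - 7 = -847 - 7 = -854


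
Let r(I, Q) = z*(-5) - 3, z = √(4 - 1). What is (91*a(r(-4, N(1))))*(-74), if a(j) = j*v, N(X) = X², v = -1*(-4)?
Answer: 80808 + 134680*√3 ≈ 3.1408e+5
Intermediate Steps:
z = √3 ≈ 1.7320
v = 4
r(I, Q) = -3 - 5*√3 (r(I, Q) = √3*(-5) - 3 = -5*√3 - 3 = -3 - 5*√3)
a(j) = 4*j (a(j) = j*4 = 4*j)
(91*a(r(-4, N(1))))*(-74) = (91*(4*(-3 - 5*√3)))*(-74) = (91*(-12 - 20*√3))*(-74) = (-1092 - 1820*√3)*(-74) = 80808 + 134680*√3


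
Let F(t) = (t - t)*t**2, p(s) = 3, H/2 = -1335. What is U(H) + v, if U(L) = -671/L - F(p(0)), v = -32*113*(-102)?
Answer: 984782111/2670 ≈ 3.6883e+5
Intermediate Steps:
H = -2670 (H = 2*(-1335) = -2670)
F(t) = 0 (F(t) = 0*t**2 = 0)
v = 368832 (v = -3616*(-102) = 368832)
U(L) = -671/L (U(L) = -671/L - 1*0 = -671/L + 0 = -671/L)
U(H) + v = -671/(-2670) + 368832 = -671*(-1/2670) + 368832 = 671/2670 + 368832 = 984782111/2670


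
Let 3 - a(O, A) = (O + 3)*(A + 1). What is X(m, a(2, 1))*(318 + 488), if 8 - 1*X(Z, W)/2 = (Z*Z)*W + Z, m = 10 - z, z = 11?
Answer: 25792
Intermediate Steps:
a(O, A) = 3 - (1 + A)*(3 + O) (a(O, A) = 3 - (O + 3)*(A + 1) = 3 - (3 + O)*(1 + A) = 3 - (1 + A)*(3 + O))
m = -1 (m = 10 - 1*11 = 10 - 11 = -1)
X(Z, W) = 16 - 2*Z - 2*W*Z**2 (X(Z, W) = 16 - 2*((Z*Z)*W + Z) = 16 - 2*(Z**2*W + Z) = 16 - 2*(W*Z**2 + Z) = 16 - 2*(Z + W*Z**2) = 16 + (-2*Z - 2*W*Z**2) = 16 - 2*Z - 2*W*Z**2)
X(m, a(2, 1))*(318 + 488) = (16 - 2*(-1) - 2*(-1*2 - 3*1 - 1*1*2)*(-1)**2)*(318 + 488) = (16 + 2 - 2*(-2 - 3 - 2)*1)*806 = (16 + 2 - 2*(-7)*1)*806 = (16 + 2 + 14)*806 = 32*806 = 25792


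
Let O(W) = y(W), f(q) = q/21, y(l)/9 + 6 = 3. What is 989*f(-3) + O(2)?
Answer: -1178/7 ≈ -168.29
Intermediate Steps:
y(l) = -27 (y(l) = -54 + 9*3 = -54 + 27 = -27)
f(q) = q/21 (f(q) = q*(1/21) = q/21)
O(W) = -27
989*f(-3) + O(2) = 989*((1/21)*(-3)) - 27 = 989*(-⅐) - 27 = -989/7 - 27 = -1178/7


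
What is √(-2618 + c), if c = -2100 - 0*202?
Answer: I*√4718 ≈ 68.688*I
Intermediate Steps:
c = -2100 (c = -2100 - 1*0 = -2100 + 0 = -2100)
√(-2618 + c) = √(-2618 - 2100) = √(-4718) = I*√4718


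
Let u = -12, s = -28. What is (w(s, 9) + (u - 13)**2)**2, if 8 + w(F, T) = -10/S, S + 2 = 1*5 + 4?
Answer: 18567481/49 ≈ 3.7893e+5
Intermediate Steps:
S = 7 (S = -2 + (1*5 + 4) = -2 + (5 + 4) = -2 + 9 = 7)
w(F, T) = -66/7 (w(F, T) = -8 - 10/7 = -66/7)
(w(s, 9) + (u - 13)**2)**2 = (-66/7 + (-12 - 13)**2)**2 = (-66/7 + (-25)**2)**2 = (-66/7 + 625)**2 = (4309/7)**2 = 18567481/49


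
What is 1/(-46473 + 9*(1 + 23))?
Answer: -1/46257 ≈ -2.1618e-5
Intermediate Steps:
1/(-46473 + 9*(1 + 23)) = 1/(-46473 + 9*24) = 1/(-46473 + 216) = 1/(-46257) = -1/46257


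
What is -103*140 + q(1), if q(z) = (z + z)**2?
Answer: -14416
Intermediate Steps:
q(z) = 4*z**2 (q(z) = (2*z)**2 = 4*z**2)
-103*140 + q(1) = -103*140 + 4*1**2 = -14420 + 4*1 = -14420 + 4 = -14416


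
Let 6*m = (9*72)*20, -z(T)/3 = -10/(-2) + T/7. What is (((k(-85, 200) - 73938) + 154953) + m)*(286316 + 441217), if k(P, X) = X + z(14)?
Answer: 60642785682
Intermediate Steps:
z(T) = -15 - 3*T/7 (z(T) = -3*(-10/(-2) + T/7) = -3*(-10*(-½) + T*(⅐)) = -3*(5 + T/7) = -15 - 3*T/7)
k(P, X) = -21 + X (k(P, X) = X + (-15 - 3/7*14) = X + (-15 - 6) = X - 21 = -21 + X)
m = 2160 (m = ((9*72)*20)/6 = (648*20)/6 = (⅙)*12960 = 2160)
(((k(-85, 200) - 73938) + 154953) + m)*(286316 + 441217) = ((((-21 + 200) - 73938) + 154953) + 2160)*(286316 + 441217) = (((179 - 73938) + 154953) + 2160)*727533 = ((-73759 + 154953) + 2160)*727533 = (81194 + 2160)*727533 = 83354*727533 = 60642785682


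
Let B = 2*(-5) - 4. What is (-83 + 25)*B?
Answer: 812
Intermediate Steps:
B = -14 (B = -10 - 4 = -14)
(-83 + 25)*B = (-83 + 25)*(-14) = -58*(-14) = 812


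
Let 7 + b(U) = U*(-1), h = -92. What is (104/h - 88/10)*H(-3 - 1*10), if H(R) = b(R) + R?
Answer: 7994/115 ≈ 69.513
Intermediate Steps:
b(U) = -7 - U (b(U) = -7 + U*(-1) = -7 - U)
H(R) = -7 (H(R) = (-7 - R) + R = -7)
(104/h - 88/10)*H(-3 - 1*10) = (104/(-92) - 88/10)*(-7) = (104*(-1/92) - 88*⅒)*(-7) = (-26/23 - 44/5)*(-7) = -1142/115*(-7) = 7994/115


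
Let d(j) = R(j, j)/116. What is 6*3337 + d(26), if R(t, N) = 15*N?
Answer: 1161471/58 ≈ 20025.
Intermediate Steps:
d(j) = 15*j/116 (d(j) = (15*j)/116 = (15*j)*(1/116) = 15*j/116)
6*3337 + d(26) = 6*3337 + (15/116)*26 = 20022 + 195/58 = 1161471/58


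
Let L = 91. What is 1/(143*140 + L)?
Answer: 1/20111 ≈ 4.9724e-5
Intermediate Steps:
1/(143*140 + L) = 1/(143*140 + 91) = 1/(20020 + 91) = 1/20111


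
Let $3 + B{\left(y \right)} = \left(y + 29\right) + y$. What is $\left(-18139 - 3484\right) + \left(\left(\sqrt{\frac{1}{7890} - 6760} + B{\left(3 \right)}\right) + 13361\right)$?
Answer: $-8230 + \frac{i \sqrt{420824188110}}{7890} \approx -8230.0 + 82.219 i$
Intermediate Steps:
$B{\left(y \right)} = 26 + 2 y$ ($B{\left(y \right)} = -3 + \left(\left(y + 29\right) + y\right) = -3 + \left(\left(29 + y\right) + y\right) = -3 + \left(29 + 2 y\right) = 26 + 2 y$)
$\left(-18139 - 3484\right) + \left(\left(\sqrt{\frac{1}{7890} - 6760} + B{\left(3 \right)}\right) + 13361\right) = \left(-18139 - 3484\right) + \left(\left(\sqrt{\frac{1}{7890} - 6760} + \left(26 + 2 \cdot 3\right)\right) + 13361\right) = \left(-18139 - 3484\right) + \left(\left(\sqrt{\frac{1}{7890} - 6760} + \left(26 + 6\right)\right) + 13361\right) = -21623 + \left(\left(\sqrt{- \frac{53336399}{7890}} + 32\right) + 13361\right) = -21623 + \left(\left(\frac{i \sqrt{420824188110}}{7890} + 32\right) + 13361\right) = -21623 + \left(\left(32 + \frac{i \sqrt{420824188110}}{7890}\right) + 13361\right) = -21623 + \left(13393 + \frac{i \sqrt{420824188110}}{7890}\right) = -8230 + \frac{i \sqrt{420824188110}}{7890}$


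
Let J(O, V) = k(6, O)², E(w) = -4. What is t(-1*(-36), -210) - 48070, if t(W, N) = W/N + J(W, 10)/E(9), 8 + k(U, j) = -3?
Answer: -6734059/140 ≈ -48100.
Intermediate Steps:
k(U, j) = -11 (k(U, j) = -8 - 3 = -11)
J(O, V) = 121 (J(O, V) = (-11)² = 121)
t(W, N) = -121/4 + W/N (t(W, N) = W/N + 121/(-4) = W/N + 121*(-¼) = W/N - 121/4 = -121/4 + W/N)
t(-1*(-36), -210) - 48070 = (-121/4 - 1*(-36)/(-210)) - 48070 = (-121/4 + 36*(-1/210)) - 48070 = (-121/4 - 6/35) - 48070 = -4259/140 - 48070 = -6734059/140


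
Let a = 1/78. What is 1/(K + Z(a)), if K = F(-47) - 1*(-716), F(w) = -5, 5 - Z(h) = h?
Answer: 78/55847 ≈ 0.0013967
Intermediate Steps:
a = 1/78 ≈ 0.012821
Z(h) = 5 - h
K = 711 (K = -5 - 1*(-716) = -5 + 716 = 711)
1/(K + Z(a)) = 1/(711 + (5 - 1*1/78)) = 1/(711 + (5 - 1/78)) = 1/(711 + 389/78) = 1/(55847/78) = 78/55847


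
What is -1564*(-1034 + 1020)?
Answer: 21896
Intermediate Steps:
-1564*(-1034 + 1020) = -1564*(-14) = 21896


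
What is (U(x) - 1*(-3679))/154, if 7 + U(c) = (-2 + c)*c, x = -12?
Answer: 1920/77 ≈ 24.935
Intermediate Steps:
U(c) = -7 + c*(-2 + c) (U(c) = -7 + (-2 + c)*c = -7 + c*(-2 + c))
(U(x) - 1*(-3679))/154 = ((-7 + (-12)² - 2*(-12)) - 1*(-3679))/154 = ((-7 + 144 + 24) + 3679)*(1/154) = (161 + 3679)*(1/154) = 3840*(1/154) = 1920/77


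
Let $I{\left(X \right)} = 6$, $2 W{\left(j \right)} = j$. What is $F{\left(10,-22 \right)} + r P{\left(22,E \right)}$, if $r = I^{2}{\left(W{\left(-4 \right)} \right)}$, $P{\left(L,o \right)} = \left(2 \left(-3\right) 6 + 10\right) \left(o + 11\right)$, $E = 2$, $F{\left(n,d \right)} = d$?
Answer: $-12190$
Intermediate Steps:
$W{\left(j \right)} = \frac{j}{2}$
$P{\left(L,o \right)} = -286 - 26 o$ ($P{\left(L,o \right)} = \left(\left(-6\right) 6 + 10\right) \left(11 + o\right) = \left(-36 + 10\right) \left(11 + o\right) = - 26 \left(11 + o\right) = -286 - 26 o$)
$r = 36$ ($r = 6^{2} = 36$)
$F{\left(10,-22 \right)} + r P{\left(22,E \right)} = -22 + 36 \left(-286 - 52\right) = -22 + 36 \left(-338\right) = -22 - 12168 = -12190$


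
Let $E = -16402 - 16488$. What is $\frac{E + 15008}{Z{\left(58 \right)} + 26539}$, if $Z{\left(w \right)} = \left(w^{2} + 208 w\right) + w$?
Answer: $- \frac{17882}{42025} \approx -0.42551$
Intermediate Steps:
$E = -32890$ ($E = -16402 - 16488 = -32890$)
$Z{\left(w \right)} = w^{2} + 209 w$
$\frac{E + 15008}{Z{\left(58 \right)} + 26539} = \frac{-32890 + 15008}{58 \left(209 + 58\right) + 26539} = - \frac{17882}{58 \cdot 267 + 26539} = - \frac{17882}{15486 + 26539} = - \frac{17882}{42025}$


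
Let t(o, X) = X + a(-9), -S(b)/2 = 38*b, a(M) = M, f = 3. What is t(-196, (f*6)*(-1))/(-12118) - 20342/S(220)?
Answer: 61738949/50653240 ≈ 1.2189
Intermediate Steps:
S(b) = -76*b
t(o, X) = -9 + X (t(o, X) = X - 9 = -9 + X)
t(-196, (f*6)*(-1))/(-12118) - 20342/S(220) = (-9 + (3*6)*(-1))/(-12118) - 20342/((-76*220)) = (-9 + 18*(-1))*(-1/12118) - 20342/(-16720) = (-9 - 18)*(-1/12118) - 20342*(-1/16720) = -27*(-1/12118) + 10171/8360 = 27/12118 + 10171/8360 = 61738949/50653240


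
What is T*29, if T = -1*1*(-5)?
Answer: 145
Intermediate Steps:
T = 5 (T = -1*(-5) = 5)
T*29 = 5*29 = 145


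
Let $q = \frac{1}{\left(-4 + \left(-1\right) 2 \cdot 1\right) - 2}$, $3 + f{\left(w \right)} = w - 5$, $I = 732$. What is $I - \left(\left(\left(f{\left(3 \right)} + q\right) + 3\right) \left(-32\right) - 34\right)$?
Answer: $698$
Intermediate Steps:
$f{\left(w \right)} = -8 + w$ ($f{\left(w \right)} = -3 + \left(w - 5\right) = -3 + \left(-5 + w\right) = -8 + w$)
$q = - \frac{1}{8}$ ($q = \frac{1}{\left(-4 - 2\right) - 2} = \frac{1}{-6 - 2} = \frac{1}{-8} = - \frac{1}{8} \approx -0.125$)
$I - \left(\left(\left(f{\left(3 \right)} + q\right) + 3\right) \left(-32\right) - 34\right) = 732 - \left(\left(\left(\left(-8 + 3\right) - \frac{1}{8}\right) + 3\right) \left(-32\right) - 34\right) = 732 - \left(\left(\left(-5 - \frac{1}{8}\right) + 3\right) \left(-32\right) - 34\right) = 732 - \left(\left(- \frac{41}{8} + 3\right) \left(-32\right) - 34\right) = 732 - \left(\left(- \frac{17}{8}\right) \left(-32\right) - 34\right) = 732 - \left(68 - 34\right) = 732 - 34 = 698$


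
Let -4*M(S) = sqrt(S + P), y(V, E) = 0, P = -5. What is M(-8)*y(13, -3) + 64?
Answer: 64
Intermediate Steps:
M(S) = -sqrt(-5 + S)/4 (M(S) = -sqrt(S - 5)/4 = -sqrt(-5 + S)/4)
M(-8)*y(13, -3) + 64 = -sqrt(-5 - 8)/4*0 + 64 = -I*sqrt(13)/4*0 + 64 = 0 + 64 = 64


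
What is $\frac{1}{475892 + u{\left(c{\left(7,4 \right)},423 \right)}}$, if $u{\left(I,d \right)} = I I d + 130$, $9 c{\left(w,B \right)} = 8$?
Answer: $\frac{9}{4287206} \approx 2.0993 \cdot 10^{-6}$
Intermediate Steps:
$c{\left(w,B \right)} = \frac{8}{9}$ ($c{\left(w,B \right)} = \frac{1}{9} \cdot 8 = \frac{8}{9}$)
$u{\left(I,d \right)} = 130 + d I^{2}$ ($u{\left(I,d \right)} = I^{2} d + 130 = d I^{2} + 130 = 130 + d I^{2}$)
$\frac{1}{475892 + u{\left(c{\left(7,4 \right)},423 \right)}} = \frac{1}{475892 + \left(130 + 423 \left(\frac{8}{9}\right)^{2}\right)} = \frac{1}{475892 + \left(130 + 423 \cdot \frac{64}{81}\right)} = \frac{1}{475892 + \left(130 + \frac{3008}{9}\right)} = \frac{1}{475892 + \frac{4178}{9}} = \frac{1}{\frac{4287206}{9}} = \frac{9}{4287206}$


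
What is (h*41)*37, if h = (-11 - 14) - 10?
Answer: -53095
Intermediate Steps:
h = -35 (h = -25 - 10 = -35)
(h*41)*37 = -35*41*37 = -1435*37 = -53095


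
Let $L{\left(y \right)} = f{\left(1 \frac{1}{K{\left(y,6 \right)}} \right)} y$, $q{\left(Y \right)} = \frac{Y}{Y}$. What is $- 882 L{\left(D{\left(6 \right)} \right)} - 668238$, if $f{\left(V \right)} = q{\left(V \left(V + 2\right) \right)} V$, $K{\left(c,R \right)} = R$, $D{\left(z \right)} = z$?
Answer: $-669120$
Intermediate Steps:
$q{\left(Y \right)} = 1$
$f{\left(V \right)} = V$ ($f{\left(V \right)} = 1 V = V$)
$L{\left(y \right)} = \frac{y}{6}$ ($L{\left(y \right)} = 1 \cdot \frac{1}{6} y = \frac{y}{6}$)
$- 882 L{\left(D{\left(6 \right)} \right)} - 668238 = - 882 \cdot \frac{1}{6} \cdot 6 - 668238 = \left(-882\right) 1 - 668238 = -882 - 668238 = -669120$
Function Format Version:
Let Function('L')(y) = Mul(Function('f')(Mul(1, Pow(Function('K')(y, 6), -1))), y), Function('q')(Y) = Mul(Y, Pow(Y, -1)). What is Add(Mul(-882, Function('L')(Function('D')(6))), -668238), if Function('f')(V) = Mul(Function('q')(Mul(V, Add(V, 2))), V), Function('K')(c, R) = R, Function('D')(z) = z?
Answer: -669120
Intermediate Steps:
Function('q')(Y) = 1
Function('f')(V) = V (Function('f')(V) = Mul(1, V) = V)
Function('L')(y) = Mul(Rational(1, 6), y) (Function('L')(y) = Mul(Mul(1, Pow(6, -1)), y) = Mul(Mul(1, Rational(1, 6)), y) = Mul(Rational(1, 6), y))
Add(Mul(-882, Function('L')(Function('D')(6))), -668238) = Add(Mul(-882, Mul(Rational(1, 6), 6)), -668238) = Add(Mul(-882, 1), -668238) = Add(-882, -668238) = -669120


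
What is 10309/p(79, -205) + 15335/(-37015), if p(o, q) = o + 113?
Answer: 75728663/1421376 ≈ 53.278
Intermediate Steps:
p(o, q) = 113 + o
10309/p(79, -205) + 15335/(-37015) = 10309/(113 + 79) + 15335/(-37015) = 10309/192 + 15335*(-1/37015) = 10309*(1/192) - 3067/7403 = 10309/192 - 3067/7403 = 75728663/1421376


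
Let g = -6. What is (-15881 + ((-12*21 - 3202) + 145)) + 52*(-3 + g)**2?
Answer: -14978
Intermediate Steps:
(-15881 + ((-12*21 - 3202) + 145)) + 52*(-3 + g)**2 = (-15881 + ((-12*21 - 3202) + 145)) + 52*(-3 - 6)**2 = (-15881 + ((-252 - 3202) + 145)) + 52*(-9)**2 = (-15881 + (-3454 + 145)) + 52*81 = (-15881 - 3309) + 4212 = -19190 + 4212 = -14978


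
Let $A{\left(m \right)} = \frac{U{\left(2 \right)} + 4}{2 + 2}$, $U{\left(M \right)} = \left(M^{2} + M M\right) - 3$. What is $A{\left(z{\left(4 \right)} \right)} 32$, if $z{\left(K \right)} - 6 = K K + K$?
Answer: $72$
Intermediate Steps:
$U{\left(M \right)} = -3 + 2 M^{2}$ ($U{\left(M \right)} = \left(M^{2} + M^{2}\right) - 3 = 2 M^{2} - 3 = -3 + 2 M^{2}$)
$z{\left(K \right)} = 6 + K + K^{2}$ ($z{\left(K \right)} = 6 + \left(K K + K\right) = 6 + \left(K^{2} + K\right) = 6 + \left(K + K^{2}\right) = 6 + K + K^{2}$)
$A{\left(m \right)} = \frac{9}{4}$ ($A{\left(m \right)} = \frac{\left(-3 + 2 \cdot 2^{2}\right) + 4}{2 + 2} = \frac{\left(-3 + 2 \cdot 4\right) + 4}{4} = \left(\left(-3 + 8\right) + 4\right) \frac{1}{4} = \left(5 + 4\right) \frac{1}{4} = 9 \cdot \frac{1}{4} = \frac{9}{4}$)
$A{\left(z{\left(4 \right)} \right)} 32 = \frac{9}{4} \cdot 32 = 72$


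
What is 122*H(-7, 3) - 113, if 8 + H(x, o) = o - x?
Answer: 131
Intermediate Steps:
H(x, o) = -8 + o - x (H(x, o) = -8 + (o - x) = -8 + o - x)
122*H(-7, 3) - 113 = 122*(-8 + 3 - 1*(-7)) - 113 = 122*(-8 + 3 + 7) - 113 = 122*2 - 113 = 244 - 113 = 131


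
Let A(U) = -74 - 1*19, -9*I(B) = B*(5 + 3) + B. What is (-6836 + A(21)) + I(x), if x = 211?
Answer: -7140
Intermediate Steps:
I(B) = -B (I(B) = -(B*(5 + 3) + B)/9 = -(B*8 + B)/9 = -(8*B + B)/9 = -B)
A(U) = -93 (A(U) = -74 - 19 = -93)
(-6836 + A(21)) + I(x) = (-6836 - 93) - 1*211 = -6929 - 211 = -7140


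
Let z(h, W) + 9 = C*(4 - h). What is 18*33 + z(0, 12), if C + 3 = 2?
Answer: 581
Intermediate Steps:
C = -1 (C = -3 + 2 = -1)
z(h, W) = -13 + h (z(h, W) = -9 - (4 - h) = -9 + (-4 + h) = -13 + h)
18*33 + z(0, 12) = 18*33 + (-13 + 0) = 594 - 13 = 581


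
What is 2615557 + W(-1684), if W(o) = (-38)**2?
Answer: 2617001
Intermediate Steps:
W(o) = 1444
2615557 + W(-1684) = 2615557 + 1444 = 2617001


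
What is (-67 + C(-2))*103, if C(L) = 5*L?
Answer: -7931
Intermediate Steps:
(-67 + C(-2))*103 = (-67 + 5*(-2))*103 = (-67 - 10)*103 = -77*103 = -7931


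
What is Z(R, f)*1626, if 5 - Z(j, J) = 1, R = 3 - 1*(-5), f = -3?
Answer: 6504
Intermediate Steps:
R = 8 (R = 3 + 5 = 8)
Z(j, J) = 4 (Z(j, J) = 5 - 1*1 = 5 - 1 = 4)
Z(R, f)*1626 = 4*1626 = 6504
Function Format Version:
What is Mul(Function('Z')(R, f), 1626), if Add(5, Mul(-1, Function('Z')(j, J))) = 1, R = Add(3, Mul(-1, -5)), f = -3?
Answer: 6504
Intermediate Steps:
R = 8 (R = Add(3, 5) = 8)
Function('Z')(j, J) = 4 (Function('Z')(j, J) = Add(5, Mul(-1, 1)) = Add(5, -1) = 4)
Mul(Function('Z')(R, f), 1626) = Mul(4, 1626) = 6504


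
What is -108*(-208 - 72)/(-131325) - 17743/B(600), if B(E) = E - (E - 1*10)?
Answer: -6214405/3502 ≈ -1774.5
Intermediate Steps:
B(E) = 10 (B(E) = E - (E - 10) = E - (-10 + E) = E + (10 - E) = 10)
-108*(-208 - 72)/(-131325) - 17743/B(600) = -108*(-208 - 72)/(-131325) - 17743/10 = -108*(-280)*(-1/131325) - 17743*⅒ = 30240*(-1/131325) - 17743/10 = -2016/8755 - 17743/10 = -6214405/3502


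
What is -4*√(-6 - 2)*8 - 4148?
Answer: -4148 - 64*I*√2 ≈ -4148.0 - 90.51*I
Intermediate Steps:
-4*√(-6 - 2)*8 - 4148 = -8*I*√2*8 - 4148 = -64*I*√2 - 4148 = -4148 - 64*I*√2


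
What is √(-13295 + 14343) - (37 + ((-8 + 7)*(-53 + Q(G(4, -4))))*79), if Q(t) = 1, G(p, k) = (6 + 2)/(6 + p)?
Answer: -4145 + 2*√262 ≈ -4112.6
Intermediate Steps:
G(p, k) = 8/(6 + p)
√(-13295 + 14343) - (37 + ((-8 + 7)*(-53 + Q(G(4, -4))))*79) = √(-13295 + 14343) - (37 + ((-8 + 7)*(-53 + 1))*79) = √1048 - (37 - 1*(-52)*79) = 2*√262 - (37 + 52*79) = 2*√262 - (37 + 4108) = 2*√262 - 1*4145 = 2*√262 - 4145 = -4145 + 2*√262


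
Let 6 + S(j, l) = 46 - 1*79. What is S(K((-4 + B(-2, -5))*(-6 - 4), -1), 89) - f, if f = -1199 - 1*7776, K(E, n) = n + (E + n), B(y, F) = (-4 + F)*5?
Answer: 8936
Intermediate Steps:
B(y, F) = -20 + 5*F
K(E, n) = E + 2*n
S(j, l) = -39 (S(j, l) = -6 + (46 - 1*79) = -6 + (46 - 79) = -6 - 33 = -39)
f = -8975 (f = -1199 - 7776 = -8975)
S(K((-4 + B(-2, -5))*(-6 - 4), -1), 89) - f = -39 - 1*(-8975) = -39 + 8975 = 8936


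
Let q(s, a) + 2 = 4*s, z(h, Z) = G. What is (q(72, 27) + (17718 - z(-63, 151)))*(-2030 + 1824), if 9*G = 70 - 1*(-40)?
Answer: -33356756/9 ≈ -3.7063e+6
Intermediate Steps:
G = 110/9 (G = (70 - 1*(-40))/9 = (70 + 40)/9 = (1/9)*110 = 110/9 ≈ 12.222)
z(h, Z) = 110/9
q(s, a) = -2 + 4*s
(q(72, 27) + (17718 - z(-63, 151)))*(-2030 + 1824) = ((-2 + 4*72) + (17718 - 1*110/9))*(-2030 + 1824) = ((-2 + 288) + (17718 - 110/9))*(-206) = (286 + 159352/9)*(-206) = (161926/9)*(-206) = -33356756/9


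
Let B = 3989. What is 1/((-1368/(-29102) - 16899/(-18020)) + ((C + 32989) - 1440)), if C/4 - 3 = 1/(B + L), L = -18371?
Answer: 110914415460/3500679063826207 ≈ 3.1684e-5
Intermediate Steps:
C = 86290/7191 (C = 12 + 4/(3989 - 18371) = 12 + 4/(-14382) = 12 + 4*(-1/14382) = 12 - 2/7191 = 86290/7191 ≈ 12.000)
1/((-1368/(-29102) - 16899/(-18020)) + ((C + 32989) - 1440)) = 1/((-1368/(-29102) - 16899/(-18020)) + ((86290/7191 + 32989) - 1440)) = 1/((-1368*(-1/29102) - 16899*(-1/18020)) + (237310189/7191 - 1440)) = 1/((684/14551 + 16899/18020) + 226955149/7191) = 1/(258223029/262209020 + 226955149/7191) = 1/(3500679063826207/110914415460) = 110914415460/3500679063826207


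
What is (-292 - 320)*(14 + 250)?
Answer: -161568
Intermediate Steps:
(-292 - 320)*(14 + 250) = -612*264 = -161568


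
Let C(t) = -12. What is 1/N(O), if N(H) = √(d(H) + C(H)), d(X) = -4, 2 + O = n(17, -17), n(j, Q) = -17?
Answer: -I/4 ≈ -0.25*I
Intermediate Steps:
O = -19 (O = -2 - 17 = -19)
N(H) = 4*I (N(H) = √(-4 - 12) = √(-16) = 4*I)
1/N(O) = 1/(4*I) = -I/4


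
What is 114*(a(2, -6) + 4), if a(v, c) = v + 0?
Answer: 684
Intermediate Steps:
a(v, c) = v
114*(a(2, -6) + 4) = 114*(2 + 4) = 114*6 = 684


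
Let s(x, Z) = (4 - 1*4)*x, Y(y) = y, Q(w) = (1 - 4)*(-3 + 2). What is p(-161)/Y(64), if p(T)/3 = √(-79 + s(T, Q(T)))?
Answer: 3*I*√79/64 ≈ 0.41663*I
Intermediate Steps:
Q(w) = 3 (Q(w) = -3*(-1) = 3)
s(x, Z) = 0 (s(x, Z) = (4 - 4)*x = 0*x = 0)
p(T) = 3*I*√79 (p(T) = 3*√(-79 + 0) = 3*√(-79) = 3*(I*√79) = 3*I*√79)
p(-161)/Y(64) = (3*I*√79)/64 = (3*I*√79)*(1/64) = 3*I*√79/64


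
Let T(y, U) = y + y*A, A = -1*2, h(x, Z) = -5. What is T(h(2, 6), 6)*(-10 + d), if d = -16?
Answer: -130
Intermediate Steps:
A = -2
T(y, U) = -y (T(y, U) = y + y*(-2) = y - 2*y = -y)
T(h(2, 6), 6)*(-10 + d) = (-1*(-5))*(-10 - 16) = 5*(-26) = -130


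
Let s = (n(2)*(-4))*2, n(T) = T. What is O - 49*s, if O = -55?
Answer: 729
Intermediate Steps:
s = -16 (s = (2*(-4))*2 = -8*2 = -16)
O - 49*s = -55 - 49*(-16) = -55 + 784 = 729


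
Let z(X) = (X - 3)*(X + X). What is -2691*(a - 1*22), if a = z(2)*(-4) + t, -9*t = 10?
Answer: 19136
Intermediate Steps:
t = -10/9 (t = -⅑*10 = -10/9 ≈ -1.1111)
z(X) = 2*X*(-3 + X) (z(X) = (-3 + X)*(2*X) = 2*X*(-3 + X))
a = 134/9 (a = (2*2*(-3 + 2))*(-4) - 10/9 = (2*2*(-1))*(-4) - 10/9 = -4*(-4) - 10/9 = 16 - 10/9 = 134/9 ≈ 14.889)
-2691*(a - 1*22) = -2691*(134/9 - 1*22) = -2691*(134/9 - 22) = -2691*(-64/9) = 19136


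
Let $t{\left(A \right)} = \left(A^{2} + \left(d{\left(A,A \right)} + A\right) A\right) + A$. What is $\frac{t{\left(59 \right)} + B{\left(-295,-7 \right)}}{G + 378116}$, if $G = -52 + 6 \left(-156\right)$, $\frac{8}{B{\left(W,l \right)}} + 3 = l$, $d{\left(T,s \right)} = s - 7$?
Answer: $\frac{50441}{1885640} \approx 0.02675$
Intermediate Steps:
$d{\left(T,s \right)} = -7 + s$
$B{\left(W,l \right)} = \frac{8}{-3 + l}$
$G = -988$ ($G = -52 - 936 = -988$)
$t{\left(A \right)} = A + A^{2} + A \left(-7 + 2 A\right)$ ($t{\left(A \right)} = \left(A^{2} + \left(\left(-7 + A\right) + A\right) A\right) + A = \left(A^{2} + \left(-7 + 2 A\right) A\right) + A = \left(A^{2} + A \left(-7 + 2 A\right)\right) + A = A + A^{2} + A \left(-7 + 2 A\right)$)
$\frac{t{\left(59 \right)} + B{\left(-295,-7 \right)}}{G + 378116} = \frac{3 \cdot 59 \left(-2 + 59\right) + \frac{8}{-3 - 7}}{-988 + 378116} = \frac{3 \cdot 59 \cdot 57 + \frac{8}{-10}}{377128} = \left(10089 + 8 \left(- \frac{1}{10}\right)\right) \frac{1}{377128} = \left(10089 - \frac{4}{5}\right) \frac{1}{377128} = \frac{50441}{5} \cdot \frac{1}{377128} = \frac{50441}{1885640}$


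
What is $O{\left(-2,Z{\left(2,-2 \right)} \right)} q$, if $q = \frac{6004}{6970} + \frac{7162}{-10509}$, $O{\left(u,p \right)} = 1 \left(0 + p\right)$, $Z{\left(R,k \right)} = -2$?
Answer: $- \frac{13176896}{36623865} \approx -0.35979$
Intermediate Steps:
$O{\left(u,p \right)} = p$ ($O{\left(u,p \right)} = 1 p = p$)
$q = \frac{6588448}{36623865}$ ($q = 6004 \cdot \frac{1}{6970} + 7162 \left(- \frac{1}{10509}\right) = \frac{3002}{3485} - \frac{7162}{10509} = \frac{6588448}{36623865} \approx 0.17989$)
$O{\left(-2,Z{\left(2,-2 \right)} \right)} q = \left(-2\right) \frac{6588448}{36623865} = - \frac{13176896}{36623865}$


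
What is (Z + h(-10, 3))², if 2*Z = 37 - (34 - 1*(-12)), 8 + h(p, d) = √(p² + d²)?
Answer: 1061/4 - 25*√109 ≈ 4.2423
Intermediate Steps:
h(p, d) = -8 + √(d² + p²) (h(p, d) = -8 + √(p² + d²) = -8 + √(d² + p²))
Z = -9/2 (Z = (37 - (34 - 1*(-12)))/2 = (37 - (34 + 12))/2 = (37 - 1*46)/2 = (37 - 46)/2 = (½)*(-9) = -9/2 ≈ -4.5000)
(Z + h(-10, 3))² = (-9/2 + (-8 + √(3² + (-10)²)))² = (-9/2 + (-8 + √(9 + 100)))² = (-9/2 + (-8 + √109))² = (-25/2 + √109)²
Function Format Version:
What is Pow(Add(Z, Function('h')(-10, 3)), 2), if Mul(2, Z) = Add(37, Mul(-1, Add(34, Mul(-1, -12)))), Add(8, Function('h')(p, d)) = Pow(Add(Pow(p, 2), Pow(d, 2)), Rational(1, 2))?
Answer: Add(Rational(1061, 4), Mul(-25, Pow(109, Rational(1, 2)))) ≈ 4.2423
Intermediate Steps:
Function('h')(p, d) = Add(-8, Pow(Add(Pow(d, 2), Pow(p, 2)), Rational(1, 2))) (Function('h')(p, d) = Add(-8, Pow(Add(Pow(p, 2), Pow(d, 2)), Rational(1, 2))) = Add(-8, Pow(Add(Pow(d, 2), Pow(p, 2)), Rational(1, 2))))
Z = Rational(-9, 2) (Z = Mul(Rational(1, 2), Add(37, Mul(-1, Add(34, Mul(-1, -12))))) = Mul(Rational(1, 2), Add(37, Mul(-1, Add(34, 12)))) = Mul(Rational(1, 2), Add(37, Mul(-1, 46))) = Mul(Rational(1, 2), Add(37, -46)) = Mul(Rational(1, 2), -9) = Rational(-9, 2) ≈ -4.5000)
Pow(Add(Z, Function('h')(-10, 3)), 2) = Pow(Add(Rational(-9, 2), Add(-8, Pow(Add(Pow(3, 2), Pow(-10, 2)), Rational(1, 2)))), 2) = Pow(Add(Rational(-9, 2), Add(-8, Pow(Add(9, 100), Rational(1, 2)))), 2) = Pow(Add(Rational(-9, 2), Add(-8, Pow(109, Rational(1, 2)))), 2) = Pow(Add(Rational(-25, 2), Pow(109, Rational(1, 2))), 2)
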